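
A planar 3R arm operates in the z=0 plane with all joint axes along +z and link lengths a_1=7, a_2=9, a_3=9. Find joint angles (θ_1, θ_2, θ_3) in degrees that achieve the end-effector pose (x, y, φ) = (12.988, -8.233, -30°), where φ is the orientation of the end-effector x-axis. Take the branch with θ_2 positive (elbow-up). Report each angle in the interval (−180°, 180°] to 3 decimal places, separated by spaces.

wrist centre = target − a_3·(cos φ, sin φ) = (5.1938, -3.7330)
cos θ_2 = (40.9106−7²−9²)/(2·7·9) = -0.7071; θ_2 = 134.9961° (elbow-up)
β = atan2(-3.7330,5.1938) = -35.7065°; ψ = atan2(6.3644,0.6365) = 84.2891°
θ_1 = β − ψ = -119.9957°
θ_3 = φ − θ_1 − θ_2 = -45.0005° (wrapped to (-180°,180°])

-119.996 134.996 -45.000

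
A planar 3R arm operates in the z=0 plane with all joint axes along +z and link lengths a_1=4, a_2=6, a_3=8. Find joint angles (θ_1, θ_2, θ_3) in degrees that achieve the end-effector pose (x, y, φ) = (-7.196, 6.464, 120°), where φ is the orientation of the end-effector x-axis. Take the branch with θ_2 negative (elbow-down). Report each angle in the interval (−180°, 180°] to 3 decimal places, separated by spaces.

wrist centre = target − a_3·(cos φ, sin φ) = (-3.1960, -0.4642)
cos θ_2 = (10.4299−4²−6²)/(2·4·6) = -0.8660; θ_2 = -150.0021° (elbow-down)
β = atan2(-0.4642,-3.1960) = -171.7359°; ψ = atan2(-2.9998,-1.1963) = -111.7411°
θ_1 = β − ψ = -59.9948°
θ_3 = φ − θ_1 − θ_2 = -30.0031° (wrapped to (-180°,180°])

-59.995 -150.002 -30.003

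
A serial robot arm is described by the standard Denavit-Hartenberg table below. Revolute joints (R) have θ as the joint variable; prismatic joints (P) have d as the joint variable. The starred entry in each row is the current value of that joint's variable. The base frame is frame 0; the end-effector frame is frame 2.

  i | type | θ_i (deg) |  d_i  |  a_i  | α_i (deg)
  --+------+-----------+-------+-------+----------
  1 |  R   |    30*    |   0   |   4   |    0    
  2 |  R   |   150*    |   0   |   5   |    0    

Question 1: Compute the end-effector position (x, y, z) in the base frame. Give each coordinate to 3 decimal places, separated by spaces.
-1.536 2.000 0.000

after link 1: o_1 = (3.4641, 2.0000, 0.0000)
after link 2: o_2 = (-1.5359, 2.0000, 0.0000)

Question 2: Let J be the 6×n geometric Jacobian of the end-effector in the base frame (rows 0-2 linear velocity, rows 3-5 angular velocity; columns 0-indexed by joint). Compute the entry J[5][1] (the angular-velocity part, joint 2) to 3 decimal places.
1.000

axis z_1 = (0.0000,0.0000,1.0000); lever o_n−o_1 = (-5.0000,0.0000,0.0000)
cross product → J_v[:, 1] = (0.0000,-5.0000,0.0000)
J_ω[:, 1] = z_1
entry J[5][1] = 1.0000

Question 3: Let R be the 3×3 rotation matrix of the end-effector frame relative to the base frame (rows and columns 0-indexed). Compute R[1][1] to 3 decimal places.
End-effector y-axis (col 1 of R) = (0.0000,-1.0000,0.0000)
R[1][1] = -1.0000

-1.000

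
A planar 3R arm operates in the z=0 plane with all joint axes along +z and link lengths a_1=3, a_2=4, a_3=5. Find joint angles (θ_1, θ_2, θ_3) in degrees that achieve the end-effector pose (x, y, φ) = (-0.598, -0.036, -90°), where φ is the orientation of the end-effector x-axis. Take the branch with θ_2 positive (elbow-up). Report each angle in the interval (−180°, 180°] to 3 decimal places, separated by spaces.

wrist centre = target − a_3·(cos φ, sin φ) = (-0.5980, 4.9640)
cos θ_2 = (24.9989−3²−4²)/(2·3·4) = -0.0000; θ_2 = 90.0026° (elbow-up)
β = atan2(4.9640,-0.5980) = 96.8692°; ψ = atan2(4.0000,2.9998) = 53.1318°
θ_1 = β − ψ = 43.7374°
θ_3 = φ − θ_1 − θ_2 = 136.2600° (wrapped to (-180°,180°])

43.737 90.003 136.260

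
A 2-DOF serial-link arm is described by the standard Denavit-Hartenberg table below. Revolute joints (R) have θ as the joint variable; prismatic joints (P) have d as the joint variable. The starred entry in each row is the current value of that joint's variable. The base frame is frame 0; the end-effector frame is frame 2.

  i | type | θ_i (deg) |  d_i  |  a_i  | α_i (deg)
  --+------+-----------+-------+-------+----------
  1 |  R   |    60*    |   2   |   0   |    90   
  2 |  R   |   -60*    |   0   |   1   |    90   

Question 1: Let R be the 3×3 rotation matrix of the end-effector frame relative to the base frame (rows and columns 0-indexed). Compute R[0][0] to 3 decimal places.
0.250

End-effector x-axis (col 0 of R) = (0.2500,0.4330,-0.8660)
R[0][0] = 0.2500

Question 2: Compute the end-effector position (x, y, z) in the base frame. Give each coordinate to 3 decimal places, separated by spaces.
0.250 0.433 1.134

after link 1: o_1 = (0.0000, 0.0000, 2.0000)
after link 2: o_2 = (0.2500, 0.4330, 1.1340)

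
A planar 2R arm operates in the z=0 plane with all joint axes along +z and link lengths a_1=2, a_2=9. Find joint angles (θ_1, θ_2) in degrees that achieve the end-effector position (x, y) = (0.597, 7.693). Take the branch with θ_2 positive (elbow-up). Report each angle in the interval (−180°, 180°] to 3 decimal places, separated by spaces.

cos θ_2 = (59.5387−2²−9²)/(2·2·9) = -0.7073; θ_2 = 135.0124° (elbow-up)
β = atan2(7.6930,0.5970) = 85.5626°; ψ = atan2(6.3626,-4.3653) = 124.4538°
θ_1 = β − ψ = -38.8912°

-38.891 135.012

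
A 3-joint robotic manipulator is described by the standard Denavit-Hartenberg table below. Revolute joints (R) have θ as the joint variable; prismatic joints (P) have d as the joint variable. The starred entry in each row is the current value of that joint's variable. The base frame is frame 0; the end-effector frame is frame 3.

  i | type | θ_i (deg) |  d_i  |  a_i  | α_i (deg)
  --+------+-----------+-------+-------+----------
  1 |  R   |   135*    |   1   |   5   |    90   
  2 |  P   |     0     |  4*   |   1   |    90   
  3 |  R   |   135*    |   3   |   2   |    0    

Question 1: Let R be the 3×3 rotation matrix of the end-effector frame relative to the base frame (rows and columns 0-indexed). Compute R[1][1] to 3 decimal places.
End-effector y-axis (col 1 of R) = (0.0000,-1.0000,-0.0000)
R[1][1] = -1.0000

-1.000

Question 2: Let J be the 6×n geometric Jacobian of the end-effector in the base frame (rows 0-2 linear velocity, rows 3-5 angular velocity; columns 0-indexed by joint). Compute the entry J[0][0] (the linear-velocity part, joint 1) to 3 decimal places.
axis z_0 = ẑ; lever o_n−o_0 = (0.5858,7.0711,-2.0000)
cross product → J_v[:, 0] = (-7.0711,0.5858,0.0000)
J_ω[:, 0] = z_0
entry J[0][0] = -7.0711

-7.071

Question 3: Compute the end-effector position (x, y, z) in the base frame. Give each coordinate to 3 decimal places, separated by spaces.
0.586 7.071 -2.000

after link 1: o_1 = (-3.5355, 3.5355, 1.0000)
after link 2: o_2 = (-1.4142, 7.0711, 1.0000)
after link 3: o_3 = (0.5858, 7.0711, -2.0000)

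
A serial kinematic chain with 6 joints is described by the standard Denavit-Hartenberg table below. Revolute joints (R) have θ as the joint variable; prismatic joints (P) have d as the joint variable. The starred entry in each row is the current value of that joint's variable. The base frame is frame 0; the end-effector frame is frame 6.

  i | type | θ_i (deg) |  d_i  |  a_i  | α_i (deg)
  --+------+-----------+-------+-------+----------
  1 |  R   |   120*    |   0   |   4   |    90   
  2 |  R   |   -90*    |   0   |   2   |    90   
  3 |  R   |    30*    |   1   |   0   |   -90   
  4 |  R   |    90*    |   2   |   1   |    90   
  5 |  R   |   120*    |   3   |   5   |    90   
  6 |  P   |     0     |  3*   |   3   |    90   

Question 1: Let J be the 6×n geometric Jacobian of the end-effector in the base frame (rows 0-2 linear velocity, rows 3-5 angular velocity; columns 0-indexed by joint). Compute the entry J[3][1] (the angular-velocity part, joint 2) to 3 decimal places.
axis z_1 = (0.8660,0.5000,0.0000); lever o_n−o_1 = (9.8212,4.0514,0.6160)
cross product → J_v[:, 1] = (0.3080,-0.5335,-1.4019)
J_ω[:, 1] = z_1
entry J[3][1] = 0.8660

0.866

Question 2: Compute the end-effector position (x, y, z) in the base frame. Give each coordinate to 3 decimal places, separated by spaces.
after link 1: o_1 = (-2.0000, 3.4641, 0.0000)
after link 2: o_2 = (-2.0000, 3.4641, -2.0000)
after link 3: o_3 = (-1.5000, 2.5981, -2.0000)
after link 4: o_4 = (-0.5000, 4.3301, -1.0000)
after link 5: o_5 = (5.2966, 4.7901, -1.4330)
after link 6: o_6 = (7.8212, 7.5155, 0.6160)

7.821 7.516 0.616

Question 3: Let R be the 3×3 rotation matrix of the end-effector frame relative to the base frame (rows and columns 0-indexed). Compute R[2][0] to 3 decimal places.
0.433

End-effector x-axis (col 0 of R) = (0.8995,-0.0580,0.4330)
R[2][0] = 0.4330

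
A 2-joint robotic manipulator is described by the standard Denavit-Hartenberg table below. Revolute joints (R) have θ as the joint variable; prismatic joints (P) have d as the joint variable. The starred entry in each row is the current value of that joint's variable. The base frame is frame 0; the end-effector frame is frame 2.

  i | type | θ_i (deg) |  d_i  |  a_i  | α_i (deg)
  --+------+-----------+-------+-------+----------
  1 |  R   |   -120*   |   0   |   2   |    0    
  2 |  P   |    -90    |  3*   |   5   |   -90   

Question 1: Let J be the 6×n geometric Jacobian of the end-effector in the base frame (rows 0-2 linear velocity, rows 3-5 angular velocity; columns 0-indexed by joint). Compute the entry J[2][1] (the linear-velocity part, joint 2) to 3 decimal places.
1.000

prismatic axis z_1 = (0.0000,0.0000,1.0000)
J_v[:, 1] = z_1; J_ω[:, 1] = (0,0,0)
entry J[2][1] = 1.0000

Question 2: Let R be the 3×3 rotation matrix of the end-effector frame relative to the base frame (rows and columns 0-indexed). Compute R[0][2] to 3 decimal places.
-0.500

End-effector z-axis (col 2 of R) = (-0.5000,-0.8660,0.0000)
R[0][2] = -0.5000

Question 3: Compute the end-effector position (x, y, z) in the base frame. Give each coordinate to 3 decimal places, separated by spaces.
-5.330 0.768 3.000

after link 1: o_1 = (-1.0000, -1.7321, 0.0000)
after link 2: o_2 = (-5.3301, 0.7679, 3.0000)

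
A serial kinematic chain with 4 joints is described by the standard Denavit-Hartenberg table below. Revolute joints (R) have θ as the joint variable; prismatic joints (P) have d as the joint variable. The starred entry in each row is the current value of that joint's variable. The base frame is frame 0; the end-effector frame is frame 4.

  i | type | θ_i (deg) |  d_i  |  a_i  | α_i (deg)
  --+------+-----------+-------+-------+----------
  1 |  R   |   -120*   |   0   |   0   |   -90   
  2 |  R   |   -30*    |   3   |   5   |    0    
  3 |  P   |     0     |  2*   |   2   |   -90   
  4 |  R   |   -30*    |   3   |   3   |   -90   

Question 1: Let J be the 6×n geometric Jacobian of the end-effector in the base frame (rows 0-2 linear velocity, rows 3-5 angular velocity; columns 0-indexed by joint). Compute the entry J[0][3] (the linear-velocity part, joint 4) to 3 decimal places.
-2.900

axis z_3 = (-0.2500,-0.4330,-0.8660); lever o_n−o_3 = (-0.5760,-3.9976,-1.2990)
cross product → J_v[:, 3] = (-2.8995,0.1740,0.7500)
J_ω[:, 3] = z_3
entry J[0][3] = -2.8995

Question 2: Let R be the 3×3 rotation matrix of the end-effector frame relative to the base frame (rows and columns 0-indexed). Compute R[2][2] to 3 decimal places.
0.250

End-effector z-axis (col 2 of R) = (-0.9665,0.0580,0.2500)
R[2][2] = 0.2500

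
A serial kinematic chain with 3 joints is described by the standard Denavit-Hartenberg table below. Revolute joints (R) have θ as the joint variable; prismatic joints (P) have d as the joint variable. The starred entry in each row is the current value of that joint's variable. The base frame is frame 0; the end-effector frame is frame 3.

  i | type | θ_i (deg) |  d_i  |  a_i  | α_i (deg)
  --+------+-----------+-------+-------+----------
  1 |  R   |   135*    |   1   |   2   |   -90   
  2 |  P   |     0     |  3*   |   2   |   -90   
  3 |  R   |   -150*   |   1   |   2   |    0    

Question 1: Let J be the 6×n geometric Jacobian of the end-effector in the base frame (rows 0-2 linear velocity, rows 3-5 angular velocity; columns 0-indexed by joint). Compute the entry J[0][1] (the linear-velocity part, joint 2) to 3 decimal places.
prismatic axis z_1 = (-0.7071,-0.7071,0.0000)
J_v[:, 1] = z_1; J_ω[:, 1] = (0,0,0)
entry J[0][1] = -0.7071

-0.707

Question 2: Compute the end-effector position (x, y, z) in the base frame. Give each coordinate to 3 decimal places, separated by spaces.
-4.432 -1.225 0.000

after link 1: o_1 = (-1.4142, 1.4142, 1.0000)
after link 2: o_2 = (-4.9497, 0.7071, 1.0000)
after link 3: o_3 = (-4.4321, -1.2247, 0.0000)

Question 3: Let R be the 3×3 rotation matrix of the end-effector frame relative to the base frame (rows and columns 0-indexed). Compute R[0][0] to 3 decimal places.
0.259

End-effector x-axis (col 0 of R) = (0.2588,-0.9659,0.0000)
R[0][0] = 0.2588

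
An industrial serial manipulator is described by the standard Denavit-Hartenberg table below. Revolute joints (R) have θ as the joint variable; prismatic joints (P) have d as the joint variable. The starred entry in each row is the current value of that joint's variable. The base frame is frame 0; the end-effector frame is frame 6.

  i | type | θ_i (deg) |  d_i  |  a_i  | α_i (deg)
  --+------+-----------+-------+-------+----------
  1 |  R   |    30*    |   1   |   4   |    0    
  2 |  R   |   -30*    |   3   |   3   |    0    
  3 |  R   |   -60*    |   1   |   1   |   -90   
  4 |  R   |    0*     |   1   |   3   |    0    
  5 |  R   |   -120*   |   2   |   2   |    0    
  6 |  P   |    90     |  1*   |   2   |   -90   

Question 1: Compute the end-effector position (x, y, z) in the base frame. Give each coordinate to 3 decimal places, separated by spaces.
12.294 -0.098 7.732

after link 1: o_1 = (3.4641, 2.0000, 1.0000)
after link 2: o_2 = (6.4641, 2.0000, 4.0000)
after link 3: o_3 = (6.9641, 1.1340, 5.0000)
after link 4: o_4 = (9.3301, -0.9641, 5.0000)
after link 5: o_5 = (10.5622, 0.9019, 6.7321)
after link 6: o_6 = (12.2942, -0.0981, 7.7321)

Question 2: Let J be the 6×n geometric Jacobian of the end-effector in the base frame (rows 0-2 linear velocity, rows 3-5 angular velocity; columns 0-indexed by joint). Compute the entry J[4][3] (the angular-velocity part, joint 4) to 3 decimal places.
axis z_3 = (0.8660,0.5000,0.0000); lever o_n−o_3 = (5.3301,-1.2321,2.7321)
cross product → J_v[:, 3] = (1.3660,-2.3660,-3.7321)
J_ω[:, 3] = z_3
entry J[4][3] = 0.5000

0.500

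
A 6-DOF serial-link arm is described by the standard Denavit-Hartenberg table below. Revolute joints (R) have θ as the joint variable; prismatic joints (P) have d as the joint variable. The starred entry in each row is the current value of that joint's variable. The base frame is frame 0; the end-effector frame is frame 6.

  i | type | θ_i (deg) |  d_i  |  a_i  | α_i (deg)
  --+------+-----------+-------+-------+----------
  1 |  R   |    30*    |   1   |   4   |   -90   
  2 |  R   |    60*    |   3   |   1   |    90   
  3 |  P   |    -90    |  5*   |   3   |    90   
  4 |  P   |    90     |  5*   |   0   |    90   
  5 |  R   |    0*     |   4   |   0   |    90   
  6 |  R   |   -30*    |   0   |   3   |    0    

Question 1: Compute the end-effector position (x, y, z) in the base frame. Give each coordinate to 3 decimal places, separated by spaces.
8.681 2.125 8.263

after link 1: o_1 = (3.4641, 2.0000, 1.0000)
after link 2: o_2 = (2.3971, 4.8481, 0.1340)
after link 3: o_3 = (7.6471, 4.4151, 2.6340)
after link 4: o_4 = (5.4821, 3.1651, 6.9641)
after link 5: o_5 = (7.4821, -0.2990, 6.9641)
after link 6: o_6 = (8.6806, 2.1250, 8.2631)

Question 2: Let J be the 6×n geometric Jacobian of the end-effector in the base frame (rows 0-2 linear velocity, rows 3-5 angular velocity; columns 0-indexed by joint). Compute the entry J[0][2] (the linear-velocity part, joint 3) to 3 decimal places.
prismatic axis z_2 = (0.7500,0.4330,0.5000)
J_v[:, 2] = z_2; J_ω[:, 2] = (0,0,0)
entry J[0][2] = 0.7500

0.750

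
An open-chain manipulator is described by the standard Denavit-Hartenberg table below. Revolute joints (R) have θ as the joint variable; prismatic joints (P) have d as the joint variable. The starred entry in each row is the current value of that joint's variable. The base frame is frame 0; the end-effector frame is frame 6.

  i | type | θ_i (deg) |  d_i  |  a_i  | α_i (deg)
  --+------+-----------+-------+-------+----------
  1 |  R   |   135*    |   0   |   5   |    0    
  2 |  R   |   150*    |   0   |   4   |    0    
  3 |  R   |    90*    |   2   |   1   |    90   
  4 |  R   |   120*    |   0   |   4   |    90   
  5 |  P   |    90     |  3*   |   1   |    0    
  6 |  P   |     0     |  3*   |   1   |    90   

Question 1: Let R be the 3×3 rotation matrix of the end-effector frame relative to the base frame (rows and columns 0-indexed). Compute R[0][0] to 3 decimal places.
0.259

End-effector x-axis (col 0 of R) = (0.2588,-0.9659,0.0000)
R[0][0] = 0.2588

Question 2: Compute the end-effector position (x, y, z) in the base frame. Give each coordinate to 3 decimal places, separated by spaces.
2.071 -1.174 8.464

after link 1: o_1 = (-3.5355, 3.5355, 0.0000)
after link 2: o_2 = (-2.5003, -0.3282, 0.0000)
after link 3: o_3 = (-1.5343, -0.0694, 2.0000)
after link 4: o_4 = (-3.4662, -0.5870, 5.4641)
after link 5: o_5 = (-0.6978, -0.8805, 6.9641)
after link 6: o_6 = (2.0706, -1.1740, 8.4641)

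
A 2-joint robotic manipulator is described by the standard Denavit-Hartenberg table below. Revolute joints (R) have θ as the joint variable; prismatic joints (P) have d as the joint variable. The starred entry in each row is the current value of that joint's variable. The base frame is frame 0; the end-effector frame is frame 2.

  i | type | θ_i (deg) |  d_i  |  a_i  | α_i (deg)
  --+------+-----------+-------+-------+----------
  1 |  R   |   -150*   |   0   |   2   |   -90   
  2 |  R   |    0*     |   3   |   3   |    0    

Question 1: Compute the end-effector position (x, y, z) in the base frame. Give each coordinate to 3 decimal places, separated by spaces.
-2.830 -5.098 0.000

after link 1: o_1 = (-1.7321, -1.0000, 0.0000)
after link 2: o_2 = (-2.8301, -5.0981, 0.0000)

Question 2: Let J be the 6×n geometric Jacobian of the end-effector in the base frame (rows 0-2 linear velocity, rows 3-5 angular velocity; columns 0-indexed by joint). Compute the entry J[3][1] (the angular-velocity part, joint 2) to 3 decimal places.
0.500

axis z_1 = (0.5000,-0.8660,0.0000); lever o_n−o_1 = (-1.0981,-4.0981,0.0000)
cross product → J_v[:, 1] = (0.0000,-0.0000,-3.0000)
J_ω[:, 1] = z_1
entry J[3][1] = 0.5000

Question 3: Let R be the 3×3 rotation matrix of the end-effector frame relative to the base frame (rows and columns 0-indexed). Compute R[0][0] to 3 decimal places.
-0.866

End-effector x-axis (col 0 of R) = (-0.8660,-0.5000,0.0000)
R[0][0] = -0.8660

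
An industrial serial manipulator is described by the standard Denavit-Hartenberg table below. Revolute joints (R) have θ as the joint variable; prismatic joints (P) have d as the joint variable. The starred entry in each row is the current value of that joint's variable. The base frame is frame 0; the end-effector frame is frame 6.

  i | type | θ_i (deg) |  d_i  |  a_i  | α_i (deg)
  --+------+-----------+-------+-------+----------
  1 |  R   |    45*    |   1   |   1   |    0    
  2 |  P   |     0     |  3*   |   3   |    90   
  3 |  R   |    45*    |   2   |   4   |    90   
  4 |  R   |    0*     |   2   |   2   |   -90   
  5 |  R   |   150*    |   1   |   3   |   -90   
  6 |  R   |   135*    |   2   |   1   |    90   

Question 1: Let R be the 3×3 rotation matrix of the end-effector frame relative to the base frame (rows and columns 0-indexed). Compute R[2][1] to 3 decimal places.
-0.966

End-effector y-axis (col 1 of R) = (0.1830,0.1830,-0.9659)
R[2][1] = -0.9659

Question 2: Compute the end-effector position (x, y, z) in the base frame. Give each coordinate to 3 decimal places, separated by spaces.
after link 1: o_1 = (0.7071, 0.7071, 1.0000)
after link 2: o_2 = (2.8284, 2.8284, 4.0000)
after link 3: o_3 = (6.2426, 3.4142, 6.8284)
after link 4: o_4 = (8.2426, 5.4142, 6.8284)
after link 5: o_5 = (6.9007, 2.6581, 6.0520)
after link 6: o_6 = (7.2497, 4.0071, 4.3031)

7.250 4.007 4.303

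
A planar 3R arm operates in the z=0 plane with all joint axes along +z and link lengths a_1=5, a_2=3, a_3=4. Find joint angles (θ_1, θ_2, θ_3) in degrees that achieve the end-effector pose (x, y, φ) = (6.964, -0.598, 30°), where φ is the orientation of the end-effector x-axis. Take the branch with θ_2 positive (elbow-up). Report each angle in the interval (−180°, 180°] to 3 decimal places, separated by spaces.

wrist centre = target − a_3·(cos φ, sin φ) = (3.4999, -2.5980)
cos θ_2 = (18.9989−5²−3²)/(2·5·3) = -0.5000; θ_2 = 120.0024° (elbow-up)
β = atan2(-2.5980,3.4999) = -36.5868°; ψ = atan2(2.5980,3.4999) = 36.5870°
θ_1 = β − ψ = -73.1737°
θ_3 = φ − θ_1 − θ_2 = -16.8287° (wrapped to (-180°,180°])

-73.174 120.002 -16.829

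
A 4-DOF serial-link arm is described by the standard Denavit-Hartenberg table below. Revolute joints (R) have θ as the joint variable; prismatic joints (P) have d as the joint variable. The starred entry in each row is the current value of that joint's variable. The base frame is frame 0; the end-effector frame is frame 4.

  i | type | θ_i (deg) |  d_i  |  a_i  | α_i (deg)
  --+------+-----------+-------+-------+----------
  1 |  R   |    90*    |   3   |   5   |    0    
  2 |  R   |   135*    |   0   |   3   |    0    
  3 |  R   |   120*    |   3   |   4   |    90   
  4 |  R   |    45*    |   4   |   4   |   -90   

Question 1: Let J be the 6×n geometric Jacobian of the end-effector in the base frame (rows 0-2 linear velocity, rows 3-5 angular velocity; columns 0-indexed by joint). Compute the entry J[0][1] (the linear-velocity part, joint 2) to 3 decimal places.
7.752

axis z_1 = (0.0000,0.0000,1.0000); lever o_n−o_1 = (3.4392,-7.7524,5.8284)
cross product → J_v[:, 1] = (7.7524,3.4392,-0.0000)
J_ω[:, 1] = z_1
entry J[0][1] = 7.7524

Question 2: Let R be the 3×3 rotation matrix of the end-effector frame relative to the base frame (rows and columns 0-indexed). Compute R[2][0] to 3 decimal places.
0.707

End-effector x-axis (col 0 of R) = (0.6830,-0.1830,0.7071)
R[2][0] = 0.7071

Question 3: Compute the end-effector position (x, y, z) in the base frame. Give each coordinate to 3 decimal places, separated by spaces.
after link 1: o_1 = (0.0000, 5.0000, 3.0000)
after link 2: o_2 = (-2.1213, 2.8787, 3.0000)
after link 3: o_3 = (1.7424, 1.8434, 6.0000)
after link 4: o_4 = (3.4392, -2.7524, 8.8284)

3.439 -2.752 8.828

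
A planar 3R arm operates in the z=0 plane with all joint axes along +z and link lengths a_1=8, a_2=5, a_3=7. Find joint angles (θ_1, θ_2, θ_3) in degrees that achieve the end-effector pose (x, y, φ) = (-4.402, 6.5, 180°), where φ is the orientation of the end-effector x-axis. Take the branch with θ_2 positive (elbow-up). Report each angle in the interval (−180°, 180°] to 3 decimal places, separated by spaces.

30.001 120.000 29.999

wrist centre = target − a_3·(cos φ, sin φ) = (2.5980, 6.5000)
cos θ_2 = (48.9996−8²−5²)/(2·8·5) = -0.5000; θ_2 = 120.0003° (elbow-up)
β = atan2(6.5000,2.5980) = 68.2138°; ψ = atan2(4.3301,5.5000) = 38.2132°
θ_1 = β − ψ = 30.0005°
θ_3 = φ − θ_1 − θ_2 = 29.9991° (wrapped to (-180°,180°])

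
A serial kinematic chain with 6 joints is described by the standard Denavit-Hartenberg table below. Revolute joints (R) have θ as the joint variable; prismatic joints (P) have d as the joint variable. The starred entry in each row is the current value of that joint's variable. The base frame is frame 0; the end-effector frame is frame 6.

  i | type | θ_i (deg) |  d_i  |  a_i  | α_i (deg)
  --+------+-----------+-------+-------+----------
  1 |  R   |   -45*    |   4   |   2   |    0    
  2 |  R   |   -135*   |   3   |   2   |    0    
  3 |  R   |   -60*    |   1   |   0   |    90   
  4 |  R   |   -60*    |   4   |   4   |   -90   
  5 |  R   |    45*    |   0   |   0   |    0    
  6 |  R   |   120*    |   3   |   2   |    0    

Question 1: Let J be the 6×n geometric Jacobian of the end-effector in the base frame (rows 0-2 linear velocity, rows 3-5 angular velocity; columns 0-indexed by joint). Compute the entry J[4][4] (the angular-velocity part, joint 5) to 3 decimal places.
0.750

axis z_4 = (-0.4330,0.7500,0.5000); lever o_n−o_4 = (-1.2644,1.1547,3.1730)
cross product → J_v[:, 4] = (1.8024,0.7418,0.4483)
J_ω[:, 4] = z_4
entry J[4][4] = 0.7500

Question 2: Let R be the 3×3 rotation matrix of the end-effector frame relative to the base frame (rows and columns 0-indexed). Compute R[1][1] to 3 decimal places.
End-effector y-axis (col 1 of R) = (0.9012,0.3709,0.2241)
R[1][1] = 0.3709

0.371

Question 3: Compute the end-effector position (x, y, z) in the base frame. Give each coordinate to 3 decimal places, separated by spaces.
0.614 3.473 7.709

after link 1: o_1 = (1.4142, -1.4142, 4.0000)
after link 2: o_2 = (-0.5858, -1.4142, 7.0000)
after link 3: o_3 = (-0.5858, -1.4142, 8.0000)
after link 4: o_4 = (1.8783, 2.3178, 4.5359)
after link 5: o_5 = (1.8783, 2.3178, 4.5359)
after link 6: o_6 = (0.6140, 3.4725, 7.7089)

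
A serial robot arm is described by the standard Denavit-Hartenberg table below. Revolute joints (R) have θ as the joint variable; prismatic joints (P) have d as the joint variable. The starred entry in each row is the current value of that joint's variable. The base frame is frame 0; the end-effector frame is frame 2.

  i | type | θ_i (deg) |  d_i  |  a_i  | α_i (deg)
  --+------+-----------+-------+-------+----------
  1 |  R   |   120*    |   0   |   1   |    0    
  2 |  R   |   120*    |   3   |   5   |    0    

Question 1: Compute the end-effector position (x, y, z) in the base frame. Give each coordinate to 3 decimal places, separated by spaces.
after link 1: o_1 = (-0.5000, 0.8660, 0.0000)
after link 2: o_2 = (-3.0000, -3.4641, 3.0000)

-3.000 -3.464 3.000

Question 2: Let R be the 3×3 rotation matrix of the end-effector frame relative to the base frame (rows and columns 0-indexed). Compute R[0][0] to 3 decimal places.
End-effector x-axis (col 0 of R) = (-0.5000,-0.8660,0.0000)
R[0][0] = -0.5000

-0.500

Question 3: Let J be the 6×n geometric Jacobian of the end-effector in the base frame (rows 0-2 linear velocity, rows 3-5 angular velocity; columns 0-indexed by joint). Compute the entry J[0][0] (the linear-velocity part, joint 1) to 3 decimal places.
3.464

axis z_0 = ẑ; lever o_n−o_0 = (-3.0000,-3.4641,3.0000)
cross product → J_v[:, 0] = (3.4641,-3.0000,0.0000)
J_ω[:, 0] = z_0
entry J[0][0] = 3.4641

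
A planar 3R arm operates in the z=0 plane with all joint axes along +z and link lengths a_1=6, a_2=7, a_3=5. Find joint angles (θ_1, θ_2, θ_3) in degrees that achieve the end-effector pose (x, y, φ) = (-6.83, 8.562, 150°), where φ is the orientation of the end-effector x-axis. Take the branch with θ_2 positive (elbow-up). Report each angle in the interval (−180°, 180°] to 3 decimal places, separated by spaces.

wrist centre = target − a_3·(cos φ, sin φ) = (-2.4999, 6.0620)
cos θ_2 = (42.9972−6²−7²)/(2·6·7) = -0.5000; θ_2 = 120.0022° (elbow-up)
β = atan2(6.0620,-2.4999) = 112.4105°; ψ = atan2(6.0620,2.4998) = 67.5905°
θ_1 = β − ψ = 44.8200°
θ_3 = φ − θ_1 − θ_2 = -14.8222° (wrapped to (-180°,180°])

44.820 120.002 -14.822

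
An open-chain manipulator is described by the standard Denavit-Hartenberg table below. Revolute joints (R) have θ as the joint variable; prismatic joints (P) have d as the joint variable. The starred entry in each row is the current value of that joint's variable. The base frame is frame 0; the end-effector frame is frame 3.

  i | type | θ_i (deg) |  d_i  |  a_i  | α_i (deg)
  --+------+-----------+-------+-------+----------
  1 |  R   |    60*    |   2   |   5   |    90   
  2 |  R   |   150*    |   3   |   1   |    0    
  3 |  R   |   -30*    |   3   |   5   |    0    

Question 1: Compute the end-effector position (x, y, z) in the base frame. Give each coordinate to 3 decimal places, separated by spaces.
6.013 -1.585 6.830

after link 1: o_1 = (2.5000, 4.3301, 2.0000)
after link 2: o_2 = (4.6651, 2.0801, 2.5000)
after link 3: o_3 = (6.0131, -1.5849, 6.8301)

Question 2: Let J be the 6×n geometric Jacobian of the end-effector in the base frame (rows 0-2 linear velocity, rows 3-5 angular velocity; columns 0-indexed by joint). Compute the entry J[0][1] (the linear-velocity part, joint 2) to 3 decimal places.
-2.415

axis z_1 = (0.8660,-0.5000,0.0000); lever o_n−o_1 = (3.5131,-5.9151,4.8301)
cross product → J_v[:, 1] = (-2.4151,-4.1830,-3.3660)
J_ω[:, 1] = z_1
entry J[0][1] = -2.4151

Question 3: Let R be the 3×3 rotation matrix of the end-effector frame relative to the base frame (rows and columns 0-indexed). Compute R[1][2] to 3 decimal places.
End-effector z-axis (col 2 of R) = (0.8660,-0.5000,0.0000)
R[1][2] = -0.5000

-0.500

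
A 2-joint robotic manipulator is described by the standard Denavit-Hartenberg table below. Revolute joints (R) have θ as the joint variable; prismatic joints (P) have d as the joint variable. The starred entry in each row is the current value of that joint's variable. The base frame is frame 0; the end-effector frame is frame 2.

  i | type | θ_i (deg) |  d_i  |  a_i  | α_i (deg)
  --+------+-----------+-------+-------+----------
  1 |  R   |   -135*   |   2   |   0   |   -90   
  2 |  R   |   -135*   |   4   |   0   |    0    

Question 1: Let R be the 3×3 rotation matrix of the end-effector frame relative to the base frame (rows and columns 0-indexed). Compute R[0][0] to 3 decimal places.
End-effector x-axis (col 0 of R) = (0.5000,0.5000,0.7071)
R[0][0] = 0.5000

0.500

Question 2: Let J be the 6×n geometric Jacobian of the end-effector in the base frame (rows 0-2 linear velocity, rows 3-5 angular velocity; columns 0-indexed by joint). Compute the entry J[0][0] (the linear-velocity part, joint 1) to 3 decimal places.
axis z_0 = ẑ; lever o_n−o_0 = (2.8284,-2.8284,2.0000)
cross product → J_v[:, 0] = (2.8284,2.8284,-0.0000)
J_ω[:, 0] = z_0
entry J[0][0] = 2.8284

2.828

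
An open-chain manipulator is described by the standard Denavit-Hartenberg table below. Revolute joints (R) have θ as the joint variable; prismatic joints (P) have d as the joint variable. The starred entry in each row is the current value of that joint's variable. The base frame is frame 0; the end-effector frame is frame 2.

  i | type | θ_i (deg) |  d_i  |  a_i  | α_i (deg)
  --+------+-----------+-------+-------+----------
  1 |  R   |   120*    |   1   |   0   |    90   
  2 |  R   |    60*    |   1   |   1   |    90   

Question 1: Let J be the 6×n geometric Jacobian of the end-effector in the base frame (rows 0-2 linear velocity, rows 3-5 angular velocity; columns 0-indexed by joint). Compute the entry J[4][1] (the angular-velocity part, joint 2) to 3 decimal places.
axis z_1 = (0.8660,0.5000,0.0000); lever o_n−o_1 = (0.6160,0.9330,0.8660)
cross product → J_v[:, 1] = (0.4330,-0.7500,0.5000)
J_ω[:, 1] = z_1
entry J[4][1] = 0.5000

0.500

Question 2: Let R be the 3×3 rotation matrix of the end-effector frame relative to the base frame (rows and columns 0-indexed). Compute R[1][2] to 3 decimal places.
0.750

End-effector z-axis (col 2 of R) = (-0.4330,0.7500,-0.5000)
R[1][2] = 0.7500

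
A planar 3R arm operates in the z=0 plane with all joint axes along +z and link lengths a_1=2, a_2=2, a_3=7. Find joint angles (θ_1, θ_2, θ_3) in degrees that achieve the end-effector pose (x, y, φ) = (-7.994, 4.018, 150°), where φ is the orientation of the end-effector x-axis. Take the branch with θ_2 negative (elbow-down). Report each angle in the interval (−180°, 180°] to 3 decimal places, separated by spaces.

wrist centre = target − a_3·(cos φ, sin φ) = (-1.9318, 0.5180)
cos θ_2 = (4.0003−2²−2²)/(2·2·2) = -0.5000; θ_2 = -119.9978° (elbow-down)
β = atan2(0.5180,-1.9318) = 164.9898°; ψ = atan2(-1.7321,1.0001) = -59.9989°
θ_1 = β − ψ = 224.9887°
θ_3 = φ − θ_1 − θ_2 = 45.0092° (wrapped to (-180°,180°])

-135.011 -119.998 45.009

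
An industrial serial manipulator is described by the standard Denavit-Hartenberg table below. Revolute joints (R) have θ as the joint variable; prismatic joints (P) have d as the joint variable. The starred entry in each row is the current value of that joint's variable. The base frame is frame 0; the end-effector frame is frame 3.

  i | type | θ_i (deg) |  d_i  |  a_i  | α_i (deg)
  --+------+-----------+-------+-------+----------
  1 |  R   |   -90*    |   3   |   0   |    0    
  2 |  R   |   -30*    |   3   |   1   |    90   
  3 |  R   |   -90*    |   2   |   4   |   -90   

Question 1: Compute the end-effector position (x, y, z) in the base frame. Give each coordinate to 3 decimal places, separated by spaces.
after link 1: o_1 = (0.0000, 0.0000, 3.0000)
after link 2: o_2 = (-0.5000, -0.8660, 6.0000)
after link 3: o_3 = (-2.2321, 0.1340, 2.0000)

-2.232 0.134 2.000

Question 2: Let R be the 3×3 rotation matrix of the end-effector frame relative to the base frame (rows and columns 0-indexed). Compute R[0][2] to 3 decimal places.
End-effector z-axis (col 2 of R) = (-0.5000,-0.8660,0.0000)
R[0][2] = -0.5000

-0.500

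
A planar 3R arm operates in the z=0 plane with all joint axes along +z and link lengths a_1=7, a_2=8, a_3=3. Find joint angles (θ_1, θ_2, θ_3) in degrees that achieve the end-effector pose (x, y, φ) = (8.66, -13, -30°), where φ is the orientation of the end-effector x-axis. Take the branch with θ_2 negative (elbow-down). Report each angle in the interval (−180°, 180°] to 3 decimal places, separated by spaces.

-30.000 -60.002 60.002

wrist centre = target − a_3·(cos φ, sin φ) = (6.0619, -11.5000)
cos θ_2 = (168.9969−7²−8²)/(2·7·8) = 0.5000; θ_2 = -60.0018° (elbow-down)
β = atan2(-11.5000,6.0619) = -62.2052°; ψ = atan2(-6.9283,10.9998) = -32.2052°
θ_1 = β − ψ = -30.0000°
θ_3 = φ − θ_1 − θ_2 = 60.0018° (wrapped to (-180°,180°])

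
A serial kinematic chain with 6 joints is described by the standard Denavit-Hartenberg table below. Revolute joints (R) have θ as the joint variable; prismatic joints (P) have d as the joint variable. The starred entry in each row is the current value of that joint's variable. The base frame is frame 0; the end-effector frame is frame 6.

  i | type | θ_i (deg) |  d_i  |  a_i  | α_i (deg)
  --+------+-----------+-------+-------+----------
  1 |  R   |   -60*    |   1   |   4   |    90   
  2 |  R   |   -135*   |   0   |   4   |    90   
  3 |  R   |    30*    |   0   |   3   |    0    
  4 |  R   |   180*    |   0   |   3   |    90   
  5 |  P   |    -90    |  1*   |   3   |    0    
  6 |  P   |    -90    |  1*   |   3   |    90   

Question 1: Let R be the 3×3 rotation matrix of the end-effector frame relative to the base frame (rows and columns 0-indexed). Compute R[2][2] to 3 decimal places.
End-effector z-axis (col 2 of R) = (-0.3536,0.6124,0.7071)
R[2][2] = 0.7071

0.707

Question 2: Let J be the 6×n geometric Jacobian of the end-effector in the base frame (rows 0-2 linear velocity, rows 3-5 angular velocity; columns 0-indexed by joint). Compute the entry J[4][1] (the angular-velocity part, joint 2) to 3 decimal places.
axis z_1 = (-0.8660,-0.5000,0.0000); lever o_n−o_1 = (-3.7176,-0.0250,-6.0798)
cross product → J_v[:, 1] = (3.0399,-5.2652,-1.8371)
J_ω[:, 1] = z_1
entry J[4][1] = -0.5000

-0.500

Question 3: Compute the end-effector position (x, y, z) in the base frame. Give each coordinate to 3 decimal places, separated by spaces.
-1.718 -3.489 -5.080

after link 1: o_1 = (2.0000, -3.4641, 1.0000)
after link 2: o_2 = (0.5858, -1.0146, -1.8284)
after link 3: o_3 = (-1.6318, -0.1736, -3.6655)
after link 4: o_4 = (0.5858, -1.0146, -1.8284)
after link 5: o_5 = (1.0732, -3.5909, -3.5962)
after link 6: o_6 = (-1.7176, -3.4891, -5.0798)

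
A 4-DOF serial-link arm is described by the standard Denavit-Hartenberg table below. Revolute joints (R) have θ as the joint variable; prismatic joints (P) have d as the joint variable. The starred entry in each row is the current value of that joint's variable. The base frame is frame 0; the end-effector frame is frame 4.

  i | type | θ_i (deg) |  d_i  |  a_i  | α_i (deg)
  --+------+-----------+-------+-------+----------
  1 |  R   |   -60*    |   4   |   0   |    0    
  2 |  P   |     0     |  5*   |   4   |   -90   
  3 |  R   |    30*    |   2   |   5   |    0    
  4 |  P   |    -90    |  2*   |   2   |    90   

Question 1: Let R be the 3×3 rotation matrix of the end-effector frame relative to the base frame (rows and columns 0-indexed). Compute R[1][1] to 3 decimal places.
0.500

End-effector y-axis (col 1 of R) = (0.8660,0.5000,0.0000)
R[1][1] = 0.5000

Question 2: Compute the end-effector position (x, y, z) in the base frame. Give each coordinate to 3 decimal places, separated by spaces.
after link 1: o_1 = (0.0000, 0.0000, 4.0000)
after link 2: o_2 = (2.0000, -3.4641, 9.0000)
after link 3: o_3 = (5.8971, -6.2141, 6.5000)
after link 4: o_4 = (8.1292, -6.0801, 8.2321)

8.129 -6.080 8.232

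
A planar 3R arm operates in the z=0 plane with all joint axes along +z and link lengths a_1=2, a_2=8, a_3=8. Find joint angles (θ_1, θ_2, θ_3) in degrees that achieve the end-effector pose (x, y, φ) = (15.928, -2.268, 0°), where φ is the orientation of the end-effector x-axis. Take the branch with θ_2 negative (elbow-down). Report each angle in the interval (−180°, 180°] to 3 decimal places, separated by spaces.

wrist centre = target − a_3·(cos φ, sin φ) = (7.9280, -2.2680)
cos θ_2 = (67.9970−2²−8²)/(2·2·8) = -0.0001; θ_2 = -90.0054° (elbow-down)
β = atan2(-2.2680,7.9280) = -15.9645°; ψ = atan2(-8.0000,1.9993) = -75.9688°
θ_1 = β − ψ = 60.0043°
θ_3 = φ − θ_1 − θ_2 = 30.0010° (wrapped to (-180°,180°])

60.004 -90.005 30.001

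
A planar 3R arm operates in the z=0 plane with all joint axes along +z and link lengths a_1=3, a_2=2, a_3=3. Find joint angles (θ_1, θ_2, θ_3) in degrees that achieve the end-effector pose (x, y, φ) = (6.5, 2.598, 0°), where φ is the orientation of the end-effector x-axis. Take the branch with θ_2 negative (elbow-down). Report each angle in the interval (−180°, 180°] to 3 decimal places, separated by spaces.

60.000 -60.002 0.002

wrist centre = target − a_3·(cos φ, sin φ) = (3.5000, 2.5980)
cos θ_2 = (18.9996−3²−2²)/(2·3·2) = 0.5000; θ_2 = -60.0022° (elbow-down)
β = atan2(2.5980,3.5000) = 36.5860°; ψ = atan2(-1.7321,3.9999) = -23.4140°
θ_1 = β − ψ = 60.0000°
θ_3 = φ − θ_1 − θ_2 = 0.0022° (wrapped to (-180°,180°])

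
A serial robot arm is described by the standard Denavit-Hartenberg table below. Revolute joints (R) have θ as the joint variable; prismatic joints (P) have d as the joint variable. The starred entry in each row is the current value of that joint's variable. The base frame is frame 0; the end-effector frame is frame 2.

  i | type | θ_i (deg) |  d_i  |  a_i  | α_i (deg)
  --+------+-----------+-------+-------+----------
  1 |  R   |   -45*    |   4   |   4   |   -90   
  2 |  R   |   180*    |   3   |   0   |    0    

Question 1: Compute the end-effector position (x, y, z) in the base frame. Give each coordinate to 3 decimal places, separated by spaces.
4.950 -0.707 4.000

after link 1: o_1 = (2.8284, -2.8284, 4.0000)
after link 2: o_2 = (4.9497, -0.7071, 4.0000)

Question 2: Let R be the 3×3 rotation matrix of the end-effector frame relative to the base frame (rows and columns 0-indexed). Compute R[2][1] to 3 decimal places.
End-effector y-axis (col 1 of R) = (-0.0000,0.0000,1.0000)
R[2][1] = 1.0000

1.000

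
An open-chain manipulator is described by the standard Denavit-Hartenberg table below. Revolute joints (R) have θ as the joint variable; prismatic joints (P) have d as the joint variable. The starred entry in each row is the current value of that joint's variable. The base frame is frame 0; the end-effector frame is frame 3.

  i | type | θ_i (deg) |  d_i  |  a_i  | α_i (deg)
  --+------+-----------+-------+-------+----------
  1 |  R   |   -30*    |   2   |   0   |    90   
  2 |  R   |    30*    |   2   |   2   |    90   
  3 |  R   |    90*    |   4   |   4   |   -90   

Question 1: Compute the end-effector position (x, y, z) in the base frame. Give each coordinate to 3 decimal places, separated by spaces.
0.232 -7.062 -0.464

after link 1: o_1 = (0.0000, 0.0000, 2.0000)
after link 2: o_2 = (0.5000, -2.5981, 3.0000)
after link 3: o_3 = (0.2321, -7.0622, -0.4641)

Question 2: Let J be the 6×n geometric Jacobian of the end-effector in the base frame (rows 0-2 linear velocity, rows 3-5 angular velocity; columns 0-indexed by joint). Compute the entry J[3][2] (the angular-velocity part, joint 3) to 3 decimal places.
axis z_2 = (0.4330,-0.2500,-0.8660); lever o_n−o_2 = (-0.2679,-4.4641,-3.4641)
cross product → J_v[:, 2] = (-3.0000,1.7321,-2.0000)
J_ω[:, 2] = z_2
entry J[3][2] = 0.4330

0.433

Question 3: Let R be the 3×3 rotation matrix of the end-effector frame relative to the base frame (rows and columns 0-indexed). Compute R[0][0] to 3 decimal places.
End-effector x-axis (col 0 of R) = (-0.5000,-0.8660,0.0000)
R[0][0] = -0.5000

-0.500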